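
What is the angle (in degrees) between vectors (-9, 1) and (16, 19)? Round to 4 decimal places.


dot = -9*16 + 1*19 = -125
|u| = 9.0554, |v| = 24.8395
cos(angle) = -0.5557
angle = 123.7607 degrees

123.7607 degrees


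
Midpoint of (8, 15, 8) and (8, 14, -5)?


Midpoint = ((8+8)/2, (15+14)/2, (8+-5)/2) = (8, 14.5, 1.5)

(8, 14.5, 1.5)


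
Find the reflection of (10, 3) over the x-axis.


Reflection across x-axis: (x, y) -> (x, -y)
(10, 3) -> (10, -3)

(10, -3)


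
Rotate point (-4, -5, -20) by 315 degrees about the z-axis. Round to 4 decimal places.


x' = -4*cos(315) - -5*sin(315) = -6.364
y' = -4*sin(315) + -5*cos(315) = -0.7071
z' = -20

(-6.364, -0.7071, -20)


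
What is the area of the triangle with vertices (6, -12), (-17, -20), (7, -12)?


Area = |x1(y2-y3) + x2(y3-y1) + x3(y1-y2)| / 2
= |6*(-20--12) + -17*(-12--12) + 7*(-12--20)| / 2
= 4

4


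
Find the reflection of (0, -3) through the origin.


Reflection through origin: (x, y) -> (-x, -y)
(0, -3) -> (0, 3)

(0, 3)


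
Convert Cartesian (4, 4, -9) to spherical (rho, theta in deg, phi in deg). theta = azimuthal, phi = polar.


rho = sqrt(4^2 + 4^2 + (-9)^2) = 10.6301
theta = atan2(4, 4) = 45 deg
phi = acos(-9/10.6301) = 147.849 deg

rho = 10.6301, theta = 45 deg, phi = 147.849 deg


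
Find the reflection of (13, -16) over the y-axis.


Reflection across y-axis: (x, y) -> (-x, y)
(13, -16) -> (-13, -16)

(-13, -16)


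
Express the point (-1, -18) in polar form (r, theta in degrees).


r = sqrt((-1)^2 + (-18)^2) = 18.0278
theta = atan2(-18, -1) = 266.8202 degrees

r = 18.0278, theta = 266.8202 degrees


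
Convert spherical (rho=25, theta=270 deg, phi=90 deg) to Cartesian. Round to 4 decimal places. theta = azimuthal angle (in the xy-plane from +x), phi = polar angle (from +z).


x = 25 * sin(90) * cos(270) = 0
y = 25 * sin(90) * sin(270) = -25
z = 25 * cos(90) = 0

(0, -25, 0)


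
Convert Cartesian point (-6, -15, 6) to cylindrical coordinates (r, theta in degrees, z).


r = sqrt((-6)^2 + (-15)^2) = 16.1555
theta = atan2(-15, -6) = 248.1986 deg
z = 6

r = 16.1555, theta = 248.1986 deg, z = 6


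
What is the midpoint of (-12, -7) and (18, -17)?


Midpoint = ((-12+18)/2, (-7+-17)/2) = (3, -12)

(3, -12)


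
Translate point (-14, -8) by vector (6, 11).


Translation: (x+dx, y+dy) = (-14+6, -8+11) = (-8, 3)

(-8, 3)


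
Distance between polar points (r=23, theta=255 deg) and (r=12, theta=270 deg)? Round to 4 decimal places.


d = sqrt(r1^2 + r2^2 - 2*r1*r2*cos(t2-t1))
d = sqrt(23^2 + 12^2 - 2*23*12*cos(270-255)) = 11.8241

11.8241


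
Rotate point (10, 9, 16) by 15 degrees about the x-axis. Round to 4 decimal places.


x' = 10
y' = 9*cos(15) - 16*sin(15) = 4.5522
z' = 9*sin(15) + 16*cos(15) = 17.7842

(10, 4.5522, 17.7842)


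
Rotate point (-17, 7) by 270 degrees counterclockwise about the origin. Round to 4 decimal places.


x' = -17*cos(270) - 7*sin(270) = 7
y' = -17*sin(270) + 7*cos(270) = 17

(7, 17)


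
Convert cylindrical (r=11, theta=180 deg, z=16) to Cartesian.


x = 11 * cos(180) = -11
y = 11 * sin(180) = 0
z = 16

(-11, 0, 16)


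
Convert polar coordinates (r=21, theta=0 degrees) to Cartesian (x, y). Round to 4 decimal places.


x = 21 * cos(0) = 21
y = 21 * sin(0) = 0

(21, 0)


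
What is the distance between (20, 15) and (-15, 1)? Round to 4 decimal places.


d = sqrt((-15-20)^2 + (1-15)^2) = 37.6962

37.6962


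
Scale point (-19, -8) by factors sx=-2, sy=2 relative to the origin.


Scaling: (x*sx, y*sy) = (-19*-2, -8*2) = (38, -16)

(38, -16)


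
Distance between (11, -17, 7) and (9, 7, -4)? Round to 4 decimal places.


d = sqrt((9-11)^2 + (7--17)^2 + (-4-7)^2) = 26.4764

26.4764


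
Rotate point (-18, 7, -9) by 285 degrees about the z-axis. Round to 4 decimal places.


x' = -18*cos(285) - 7*sin(285) = 2.1027
y' = -18*sin(285) + 7*cos(285) = 19.1984
z' = -9

(2.1027, 19.1984, -9)


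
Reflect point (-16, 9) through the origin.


Reflection through origin: (x, y) -> (-x, -y)
(-16, 9) -> (16, -9)

(16, -9)


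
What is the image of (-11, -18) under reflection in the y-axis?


Reflection across y-axis: (x, y) -> (-x, y)
(-11, -18) -> (11, -18)

(11, -18)


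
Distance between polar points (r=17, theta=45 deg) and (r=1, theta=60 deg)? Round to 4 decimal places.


d = sqrt(r1^2 + r2^2 - 2*r1*r2*cos(t2-t1))
d = sqrt(17^2 + 1^2 - 2*17*1*cos(60-45)) = 16.0362

16.0362


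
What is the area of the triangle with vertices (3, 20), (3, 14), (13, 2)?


Area = |x1(y2-y3) + x2(y3-y1) + x3(y1-y2)| / 2
= |3*(14-2) + 3*(2-20) + 13*(20-14)| / 2
= 30

30


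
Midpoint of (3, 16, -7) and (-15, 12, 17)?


Midpoint = ((3+-15)/2, (16+12)/2, (-7+17)/2) = (-6, 14, 5)

(-6, 14, 5)


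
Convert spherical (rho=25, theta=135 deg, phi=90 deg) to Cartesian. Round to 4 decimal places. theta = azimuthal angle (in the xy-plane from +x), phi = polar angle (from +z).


x = 25 * sin(90) * cos(135) = -17.6777
y = 25 * sin(90) * sin(135) = 17.6777
z = 25 * cos(90) = 0

(-17.6777, 17.6777, 0)


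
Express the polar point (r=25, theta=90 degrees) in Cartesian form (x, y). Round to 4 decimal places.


x = 25 * cos(90) = 0
y = 25 * sin(90) = 25

(0, 25)


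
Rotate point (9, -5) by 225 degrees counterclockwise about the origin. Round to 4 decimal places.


x' = 9*cos(225) - -5*sin(225) = -9.8995
y' = 9*sin(225) + -5*cos(225) = -2.8284

(-9.8995, -2.8284)


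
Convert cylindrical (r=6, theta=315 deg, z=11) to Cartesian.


x = 6 * cos(315) = 4.2426
y = 6 * sin(315) = -4.2426
z = 11

(4.2426, -4.2426, 11)


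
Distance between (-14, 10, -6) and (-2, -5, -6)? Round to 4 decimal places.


d = sqrt((-2--14)^2 + (-5-10)^2 + (-6--6)^2) = 19.2094

19.2094


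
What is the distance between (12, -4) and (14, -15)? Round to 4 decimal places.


d = sqrt((14-12)^2 + (-15--4)^2) = 11.1803

11.1803


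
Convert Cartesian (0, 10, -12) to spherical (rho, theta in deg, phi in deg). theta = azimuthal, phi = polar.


rho = sqrt(0^2 + 10^2 + (-12)^2) = 15.6205
theta = atan2(10, 0) = 90 deg
phi = acos(-12/15.6205) = 140.1944 deg

rho = 15.6205, theta = 90 deg, phi = 140.1944 deg


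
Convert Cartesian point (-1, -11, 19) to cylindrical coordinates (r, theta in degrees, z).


r = sqrt((-1)^2 + (-11)^2) = 11.0454
theta = atan2(-11, -1) = 264.8056 deg
z = 19

r = 11.0454, theta = 264.8056 deg, z = 19


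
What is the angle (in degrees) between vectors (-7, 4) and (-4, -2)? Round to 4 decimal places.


dot = -7*-4 + 4*-2 = 20
|u| = 8.0623, |v| = 4.4721
cos(angle) = 0.5547
angle = 56.3099 degrees

56.3099 degrees


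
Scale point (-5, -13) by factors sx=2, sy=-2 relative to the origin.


Scaling: (x*sx, y*sy) = (-5*2, -13*-2) = (-10, 26)

(-10, 26)


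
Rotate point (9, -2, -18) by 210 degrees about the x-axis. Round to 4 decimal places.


x' = 9
y' = -2*cos(210) - -18*sin(210) = -7.2679
z' = -2*sin(210) + -18*cos(210) = 16.5885

(9, -7.2679, 16.5885)


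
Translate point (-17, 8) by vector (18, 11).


Translation: (x+dx, y+dy) = (-17+18, 8+11) = (1, 19)

(1, 19)


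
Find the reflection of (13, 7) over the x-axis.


Reflection across x-axis: (x, y) -> (x, -y)
(13, 7) -> (13, -7)

(13, -7)


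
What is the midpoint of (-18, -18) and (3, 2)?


Midpoint = ((-18+3)/2, (-18+2)/2) = (-7.5, -8)

(-7.5, -8)


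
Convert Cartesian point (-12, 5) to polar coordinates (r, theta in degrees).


r = sqrt((-12)^2 + 5^2) = 13
theta = atan2(5, -12) = 157.3801 degrees

r = 13, theta = 157.3801 degrees


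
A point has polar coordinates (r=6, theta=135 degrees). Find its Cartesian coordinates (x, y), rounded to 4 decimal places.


x = 6 * cos(135) = -4.2426
y = 6 * sin(135) = 4.2426

(-4.2426, 4.2426)


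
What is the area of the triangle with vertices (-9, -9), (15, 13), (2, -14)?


Area = |x1(y2-y3) + x2(y3-y1) + x3(y1-y2)| / 2
= |-9*(13--14) + 15*(-14--9) + 2*(-9-13)| / 2
= 181

181


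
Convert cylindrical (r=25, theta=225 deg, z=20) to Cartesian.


x = 25 * cos(225) = -17.6777
y = 25 * sin(225) = -17.6777
z = 20

(-17.6777, -17.6777, 20)


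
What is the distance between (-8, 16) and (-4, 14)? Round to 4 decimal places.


d = sqrt((-4--8)^2 + (14-16)^2) = 4.4721

4.4721


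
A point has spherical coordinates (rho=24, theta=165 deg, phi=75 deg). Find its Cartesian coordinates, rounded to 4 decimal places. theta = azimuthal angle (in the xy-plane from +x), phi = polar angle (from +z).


x = 24 * sin(75) * cos(165) = -22.3923
y = 24 * sin(75) * sin(165) = 6
z = 24 * cos(75) = 6.2117

(-22.3923, 6, 6.2117)


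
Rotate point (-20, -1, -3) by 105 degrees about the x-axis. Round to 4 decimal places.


x' = -20
y' = -1*cos(105) - -3*sin(105) = 3.1566
z' = -1*sin(105) + -3*cos(105) = -0.1895

(-20, 3.1566, -0.1895)


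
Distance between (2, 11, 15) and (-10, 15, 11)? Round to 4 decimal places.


d = sqrt((-10-2)^2 + (15-11)^2 + (11-15)^2) = 13.2665

13.2665


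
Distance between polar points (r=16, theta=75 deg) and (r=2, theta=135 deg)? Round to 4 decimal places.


d = sqrt(r1^2 + r2^2 - 2*r1*r2*cos(t2-t1))
d = sqrt(16^2 + 2^2 - 2*16*2*cos(135-75)) = 15.0997

15.0997


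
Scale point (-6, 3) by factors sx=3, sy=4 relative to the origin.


Scaling: (x*sx, y*sy) = (-6*3, 3*4) = (-18, 12)

(-18, 12)


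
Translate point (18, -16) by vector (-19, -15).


Translation: (x+dx, y+dy) = (18+-19, -16+-15) = (-1, -31)

(-1, -31)


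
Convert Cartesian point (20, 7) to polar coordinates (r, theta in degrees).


r = sqrt(20^2 + 7^2) = 21.1896
theta = atan2(7, 20) = 19.29 degrees

r = 21.1896, theta = 19.29 degrees


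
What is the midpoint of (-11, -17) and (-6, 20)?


Midpoint = ((-11+-6)/2, (-17+20)/2) = (-8.5, 1.5)

(-8.5, 1.5)


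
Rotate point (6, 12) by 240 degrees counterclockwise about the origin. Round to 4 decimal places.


x' = 6*cos(240) - 12*sin(240) = 7.3923
y' = 6*sin(240) + 12*cos(240) = -11.1962

(7.3923, -11.1962)


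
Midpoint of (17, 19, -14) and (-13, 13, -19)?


Midpoint = ((17+-13)/2, (19+13)/2, (-14+-19)/2) = (2, 16, -16.5)

(2, 16, -16.5)


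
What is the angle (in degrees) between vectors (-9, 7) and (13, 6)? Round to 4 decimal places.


dot = -9*13 + 7*6 = -75
|u| = 11.4018, |v| = 14.3178
cos(angle) = -0.4594
angle = 117.3499 degrees

117.3499 degrees


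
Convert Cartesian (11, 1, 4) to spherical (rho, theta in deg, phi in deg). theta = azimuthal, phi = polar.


rho = sqrt(11^2 + 1^2 + 4^2) = 11.7473
theta = atan2(1, 11) = 5.1944 deg
phi = acos(4/11.7473) = 70.0925 deg

rho = 11.7473, theta = 5.1944 deg, phi = 70.0925 deg


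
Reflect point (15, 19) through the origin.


Reflection through origin: (x, y) -> (-x, -y)
(15, 19) -> (-15, -19)

(-15, -19)


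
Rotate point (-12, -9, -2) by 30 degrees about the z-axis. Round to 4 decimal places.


x' = -12*cos(30) - -9*sin(30) = -5.8923
y' = -12*sin(30) + -9*cos(30) = -13.7942
z' = -2

(-5.8923, -13.7942, -2)


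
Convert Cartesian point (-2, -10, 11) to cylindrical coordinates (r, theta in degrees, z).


r = sqrt((-2)^2 + (-10)^2) = 10.198
theta = atan2(-10, -2) = 258.6901 deg
z = 11

r = 10.198, theta = 258.6901 deg, z = 11


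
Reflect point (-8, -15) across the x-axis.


Reflection across x-axis: (x, y) -> (x, -y)
(-8, -15) -> (-8, 15)

(-8, 15)


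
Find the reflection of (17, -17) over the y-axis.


Reflection across y-axis: (x, y) -> (-x, y)
(17, -17) -> (-17, -17)

(-17, -17)


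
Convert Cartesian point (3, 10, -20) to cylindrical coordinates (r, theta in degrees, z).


r = sqrt(3^2 + 10^2) = 10.4403
theta = atan2(10, 3) = 73.3008 deg
z = -20

r = 10.4403, theta = 73.3008 deg, z = -20


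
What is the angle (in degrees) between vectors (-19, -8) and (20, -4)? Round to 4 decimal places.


dot = -19*20 + -8*-4 = -348
|u| = 20.6155, |v| = 20.3961
cos(angle) = -0.8276
angle = 145.8564 degrees

145.8564 degrees


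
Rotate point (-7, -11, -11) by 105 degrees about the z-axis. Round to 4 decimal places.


x' = -7*cos(105) - -11*sin(105) = 12.4369
y' = -7*sin(105) + -11*cos(105) = -3.9145
z' = -11

(12.4369, -3.9145, -11)


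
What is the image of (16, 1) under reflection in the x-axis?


Reflection across x-axis: (x, y) -> (x, -y)
(16, 1) -> (16, -1)

(16, -1)


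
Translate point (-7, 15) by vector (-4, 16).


Translation: (x+dx, y+dy) = (-7+-4, 15+16) = (-11, 31)

(-11, 31)


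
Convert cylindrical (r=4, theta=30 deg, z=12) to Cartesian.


x = 4 * cos(30) = 3.4641
y = 4 * sin(30) = 2
z = 12

(3.4641, 2, 12)


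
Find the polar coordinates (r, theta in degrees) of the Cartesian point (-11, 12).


r = sqrt((-11)^2 + 12^2) = 16.2788
theta = atan2(12, -11) = 132.5104 degrees

r = 16.2788, theta = 132.5104 degrees


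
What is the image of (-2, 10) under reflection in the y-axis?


Reflection across y-axis: (x, y) -> (-x, y)
(-2, 10) -> (2, 10)

(2, 10)


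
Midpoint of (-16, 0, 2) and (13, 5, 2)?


Midpoint = ((-16+13)/2, (0+5)/2, (2+2)/2) = (-1.5, 2.5, 2)

(-1.5, 2.5, 2)


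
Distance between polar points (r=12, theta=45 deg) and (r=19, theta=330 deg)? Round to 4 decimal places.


d = sqrt(r1^2 + r2^2 - 2*r1*r2*cos(t2-t1))
d = sqrt(12^2 + 19^2 - 2*12*19*cos(330-45)) = 19.6718

19.6718


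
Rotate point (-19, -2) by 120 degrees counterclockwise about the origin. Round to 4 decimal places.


x' = -19*cos(120) - -2*sin(120) = 11.2321
y' = -19*sin(120) + -2*cos(120) = -15.4545

(11.2321, -15.4545)


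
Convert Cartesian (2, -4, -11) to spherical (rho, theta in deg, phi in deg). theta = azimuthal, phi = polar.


rho = sqrt(2^2 + (-4)^2 + (-11)^2) = 11.8743
theta = atan2(-4, 2) = 296.5651 deg
phi = acos(-11/11.8743) = 157.8754 deg

rho = 11.8743, theta = 296.5651 deg, phi = 157.8754 deg


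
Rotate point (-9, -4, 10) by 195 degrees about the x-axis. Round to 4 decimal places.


x' = -9
y' = -4*cos(195) - 10*sin(195) = 6.4519
z' = -4*sin(195) + 10*cos(195) = -8.624

(-9, 6.4519, -8.624)


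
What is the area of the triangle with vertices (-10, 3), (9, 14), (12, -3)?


Area = |x1(y2-y3) + x2(y3-y1) + x3(y1-y2)| / 2
= |-10*(14--3) + 9*(-3-3) + 12*(3-14)| / 2
= 178

178


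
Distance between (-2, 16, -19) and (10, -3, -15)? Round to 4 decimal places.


d = sqrt((10--2)^2 + (-3-16)^2 + (-15--19)^2) = 22.8254

22.8254


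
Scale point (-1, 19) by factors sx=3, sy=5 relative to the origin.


Scaling: (x*sx, y*sy) = (-1*3, 19*5) = (-3, 95)

(-3, 95)


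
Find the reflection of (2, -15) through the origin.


Reflection through origin: (x, y) -> (-x, -y)
(2, -15) -> (-2, 15)

(-2, 15)


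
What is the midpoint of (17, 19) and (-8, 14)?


Midpoint = ((17+-8)/2, (19+14)/2) = (4.5, 16.5)

(4.5, 16.5)


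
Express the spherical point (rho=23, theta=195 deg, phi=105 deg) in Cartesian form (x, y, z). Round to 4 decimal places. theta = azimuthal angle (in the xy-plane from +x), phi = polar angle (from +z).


x = 23 * sin(105) * cos(195) = -21.4593
y = 23 * sin(105) * sin(195) = -5.75
z = 23 * cos(105) = -5.9528

(-21.4593, -5.75, -5.9528)


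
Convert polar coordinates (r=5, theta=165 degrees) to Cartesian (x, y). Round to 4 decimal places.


x = 5 * cos(165) = -4.8296
y = 5 * sin(165) = 1.2941

(-4.8296, 1.2941)


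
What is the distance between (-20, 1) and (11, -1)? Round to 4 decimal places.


d = sqrt((11--20)^2 + (-1-1)^2) = 31.0644

31.0644


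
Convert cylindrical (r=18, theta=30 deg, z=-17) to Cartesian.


x = 18 * cos(30) = 15.5885
y = 18 * sin(30) = 9
z = -17

(15.5885, 9, -17)


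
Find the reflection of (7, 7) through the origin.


Reflection through origin: (x, y) -> (-x, -y)
(7, 7) -> (-7, -7)

(-7, -7)


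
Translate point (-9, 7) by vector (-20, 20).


Translation: (x+dx, y+dy) = (-9+-20, 7+20) = (-29, 27)

(-29, 27)


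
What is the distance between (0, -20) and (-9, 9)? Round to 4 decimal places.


d = sqrt((-9-0)^2 + (9--20)^2) = 30.3645

30.3645


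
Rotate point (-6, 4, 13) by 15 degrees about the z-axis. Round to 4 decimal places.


x' = -6*cos(15) - 4*sin(15) = -6.8308
y' = -6*sin(15) + 4*cos(15) = 2.3108
z' = 13

(-6.8308, 2.3108, 13)


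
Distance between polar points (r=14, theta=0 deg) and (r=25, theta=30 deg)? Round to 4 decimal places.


d = sqrt(r1^2 + r2^2 - 2*r1*r2*cos(t2-t1))
d = sqrt(14^2 + 25^2 - 2*14*25*cos(30-0)) = 14.6555

14.6555


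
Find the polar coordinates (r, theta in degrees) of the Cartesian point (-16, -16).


r = sqrt((-16)^2 + (-16)^2) = 22.6274
theta = atan2(-16, -16) = 225 degrees

r = 22.6274, theta = 225 degrees


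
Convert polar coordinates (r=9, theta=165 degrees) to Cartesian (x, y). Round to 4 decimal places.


x = 9 * cos(165) = -8.6933
y = 9 * sin(165) = 2.3294

(-8.6933, 2.3294)


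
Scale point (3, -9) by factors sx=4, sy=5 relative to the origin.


Scaling: (x*sx, y*sy) = (3*4, -9*5) = (12, -45)

(12, -45)


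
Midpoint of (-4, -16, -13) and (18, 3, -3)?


Midpoint = ((-4+18)/2, (-16+3)/2, (-13+-3)/2) = (7, -6.5, -8)

(7, -6.5, -8)


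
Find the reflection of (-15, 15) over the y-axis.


Reflection across y-axis: (x, y) -> (-x, y)
(-15, 15) -> (15, 15)

(15, 15)


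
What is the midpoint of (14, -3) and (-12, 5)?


Midpoint = ((14+-12)/2, (-3+5)/2) = (1, 1)

(1, 1)


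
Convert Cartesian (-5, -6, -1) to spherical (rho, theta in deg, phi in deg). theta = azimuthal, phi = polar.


rho = sqrt((-5)^2 + (-6)^2 + (-1)^2) = 7.874
theta = atan2(-6, -5) = 230.1944 deg
phi = acos(-1/7.874) = 97.2963 deg

rho = 7.874, theta = 230.1944 deg, phi = 97.2963 deg


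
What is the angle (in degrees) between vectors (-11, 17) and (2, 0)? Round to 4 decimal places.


dot = -11*2 + 17*0 = -22
|u| = 20.2485, |v| = 2
cos(angle) = -0.5433
angle = 122.9052 degrees

122.9052 degrees


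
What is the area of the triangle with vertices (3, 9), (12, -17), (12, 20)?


Area = |x1(y2-y3) + x2(y3-y1) + x3(y1-y2)| / 2
= |3*(-17-20) + 12*(20-9) + 12*(9--17)| / 2
= 166.5

166.5


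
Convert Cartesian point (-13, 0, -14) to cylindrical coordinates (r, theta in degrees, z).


r = sqrt((-13)^2 + 0^2) = 13
theta = atan2(0, -13) = 180 deg
z = -14

r = 13, theta = 180 deg, z = -14


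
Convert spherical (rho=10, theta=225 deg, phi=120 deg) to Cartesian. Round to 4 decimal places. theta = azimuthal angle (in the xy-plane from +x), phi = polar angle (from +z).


x = 10 * sin(120) * cos(225) = -6.1237
y = 10 * sin(120) * sin(225) = -6.1237
z = 10 * cos(120) = -5

(-6.1237, -6.1237, -5)


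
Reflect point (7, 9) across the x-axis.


Reflection across x-axis: (x, y) -> (x, -y)
(7, 9) -> (7, -9)

(7, -9)


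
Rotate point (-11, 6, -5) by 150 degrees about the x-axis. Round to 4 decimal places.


x' = -11
y' = 6*cos(150) - -5*sin(150) = -2.6962
z' = 6*sin(150) + -5*cos(150) = 7.3301

(-11, -2.6962, 7.3301)


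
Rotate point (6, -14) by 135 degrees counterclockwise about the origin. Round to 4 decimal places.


x' = 6*cos(135) - -14*sin(135) = 5.6569
y' = 6*sin(135) + -14*cos(135) = 14.1421

(5.6569, 14.1421)


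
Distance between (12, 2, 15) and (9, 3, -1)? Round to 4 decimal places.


d = sqrt((9-12)^2 + (3-2)^2 + (-1-15)^2) = 16.3095

16.3095


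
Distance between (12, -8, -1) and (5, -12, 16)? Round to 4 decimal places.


d = sqrt((5-12)^2 + (-12--8)^2 + (16--1)^2) = 18.8149

18.8149


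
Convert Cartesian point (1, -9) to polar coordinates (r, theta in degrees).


r = sqrt(1^2 + (-9)^2) = 9.0554
theta = atan2(-9, 1) = 276.3402 degrees

r = 9.0554, theta = 276.3402 degrees


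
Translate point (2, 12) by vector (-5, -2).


Translation: (x+dx, y+dy) = (2+-5, 12+-2) = (-3, 10)

(-3, 10)


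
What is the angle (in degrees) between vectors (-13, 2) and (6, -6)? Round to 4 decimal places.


dot = -13*6 + 2*-6 = -90
|u| = 13.1529, |v| = 8.4853
cos(angle) = -0.8064
angle = 143.7462 degrees

143.7462 degrees


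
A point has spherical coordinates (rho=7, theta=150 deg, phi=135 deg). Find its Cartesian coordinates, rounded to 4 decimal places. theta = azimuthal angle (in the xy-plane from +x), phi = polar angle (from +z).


x = 7 * sin(135) * cos(150) = -4.2866
y = 7 * sin(135) * sin(150) = 2.4749
z = 7 * cos(135) = -4.9497

(-4.2866, 2.4749, -4.9497)


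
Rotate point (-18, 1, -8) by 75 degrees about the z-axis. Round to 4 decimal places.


x' = -18*cos(75) - 1*sin(75) = -5.6247
y' = -18*sin(75) + 1*cos(75) = -17.1278
z' = -8

(-5.6247, -17.1278, -8)


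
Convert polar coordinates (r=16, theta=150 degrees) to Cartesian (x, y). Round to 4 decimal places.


x = 16 * cos(150) = -13.8564
y = 16 * sin(150) = 8

(-13.8564, 8)


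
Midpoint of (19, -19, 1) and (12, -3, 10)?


Midpoint = ((19+12)/2, (-19+-3)/2, (1+10)/2) = (15.5, -11, 5.5)

(15.5, -11, 5.5)


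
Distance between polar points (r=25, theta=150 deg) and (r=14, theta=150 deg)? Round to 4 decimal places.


d = sqrt(r1^2 + r2^2 - 2*r1*r2*cos(t2-t1))
d = sqrt(25^2 + 14^2 - 2*25*14*cos(150-150)) = 11

11


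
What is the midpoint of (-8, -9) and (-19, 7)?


Midpoint = ((-8+-19)/2, (-9+7)/2) = (-13.5, -1)

(-13.5, -1)


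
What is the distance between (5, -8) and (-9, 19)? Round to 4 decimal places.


d = sqrt((-9-5)^2 + (19--8)^2) = 30.4138

30.4138


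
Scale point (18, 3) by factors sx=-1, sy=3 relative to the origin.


Scaling: (x*sx, y*sy) = (18*-1, 3*3) = (-18, 9)

(-18, 9)


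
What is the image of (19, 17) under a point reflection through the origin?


Reflection through origin: (x, y) -> (-x, -y)
(19, 17) -> (-19, -17)

(-19, -17)


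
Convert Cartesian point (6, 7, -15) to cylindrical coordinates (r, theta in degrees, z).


r = sqrt(6^2 + 7^2) = 9.2195
theta = atan2(7, 6) = 49.3987 deg
z = -15

r = 9.2195, theta = 49.3987 deg, z = -15


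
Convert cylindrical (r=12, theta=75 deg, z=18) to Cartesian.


x = 12 * cos(75) = 3.1058
y = 12 * sin(75) = 11.5911
z = 18

(3.1058, 11.5911, 18)


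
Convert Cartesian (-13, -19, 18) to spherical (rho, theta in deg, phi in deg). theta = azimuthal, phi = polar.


rho = sqrt((-13)^2 + (-19)^2 + 18^2) = 29.2233
theta = atan2(-19, -13) = 235.6197 deg
phi = acos(18/29.2233) = 51.9792 deg

rho = 29.2233, theta = 235.6197 deg, phi = 51.9792 deg


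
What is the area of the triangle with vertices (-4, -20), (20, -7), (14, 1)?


Area = |x1(y2-y3) + x2(y3-y1) + x3(y1-y2)| / 2
= |-4*(-7-1) + 20*(1--20) + 14*(-20--7)| / 2
= 135

135


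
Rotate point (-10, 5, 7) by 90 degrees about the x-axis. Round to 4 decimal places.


x' = -10
y' = 5*cos(90) - 7*sin(90) = -7
z' = 5*sin(90) + 7*cos(90) = 5

(-10, -7, 5)


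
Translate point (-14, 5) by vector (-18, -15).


Translation: (x+dx, y+dy) = (-14+-18, 5+-15) = (-32, -10)

(-32, -10)


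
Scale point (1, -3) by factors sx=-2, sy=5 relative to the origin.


Scaling: (x*sx, y*sy) = (1*-2, -3*5) = (-2, -15)

(-2, -15)


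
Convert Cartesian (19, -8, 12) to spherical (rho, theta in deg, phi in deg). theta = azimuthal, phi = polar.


rho = sqrt(19^2 + (-8)^2 + 12^2) = 23.8537
theta = atan2(-8, 19) = 337.1663 deg
phi = acos(12/23.8537) = 59.7969 deg

rho = 23.8537, theta = 337.1663 deg, phi = 59.7969 deg


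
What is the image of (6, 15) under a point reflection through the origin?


Reflection through origin: (x, y) -> (-x, -y)
(6, 15) -> (-6, -15)

(-6, -15)


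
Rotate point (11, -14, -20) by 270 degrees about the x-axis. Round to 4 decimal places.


x' = 11
y' = -14*cos(270) - -20*sin(270) = -20
z' = -14*sin(270) + -20*cos(270) = 14

(11, -20, 14)


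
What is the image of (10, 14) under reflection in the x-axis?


Reflection across x-axis: (x, y) -> (x, -y)
(10, 14) -> (10, -14)

(10, -14)


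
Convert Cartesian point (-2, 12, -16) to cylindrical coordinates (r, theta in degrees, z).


r = sqrt((-2)^2 + 12^2) = 12.1655
theta = atan2(12, -2) = 99.4623 deg
z = -16

r = 12.1655, theta = 99.4623 deg, z = -16


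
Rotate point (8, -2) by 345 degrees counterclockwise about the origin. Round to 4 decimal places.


x' = 8*cos(345) - -2*sin(345) = 7.2098
y' = 8*sin(345) + -2*cos(345) = -4.0024

(7.2098, -4.0024)


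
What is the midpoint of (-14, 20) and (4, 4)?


Midpoint = ((-14+4)/2, (20+4)/2) = (-5, 12)

(-5, 12)


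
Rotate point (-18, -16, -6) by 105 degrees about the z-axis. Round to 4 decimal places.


x' = -18*cos(105) - -16*sin(105) = 20.1136
y' = -18*sin(105) + -16*cos(105) = -13.2456
z' = -6

(20.1136, -13.2456, -6)


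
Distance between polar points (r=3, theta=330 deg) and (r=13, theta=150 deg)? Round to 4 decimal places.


d = sqrt(r1^2 + r2^2 - 2*r1*r2*cos(t2-t1))
d = sqrt(3^2 + 13^2 - 2*3*13*cos(150-330)) = 16

16


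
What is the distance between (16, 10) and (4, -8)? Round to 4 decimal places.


d = sqrt((4-16)^2 + (-8-10)^2) = 21.6333

21.6333


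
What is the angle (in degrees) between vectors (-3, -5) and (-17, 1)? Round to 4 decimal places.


dot = -3*-17 + -5*1 = 46
|u| = 5.831, |v| = 17.0294
cos(angle) = 0.4633
angle = 62.4027 degrees

62.4027 degrees


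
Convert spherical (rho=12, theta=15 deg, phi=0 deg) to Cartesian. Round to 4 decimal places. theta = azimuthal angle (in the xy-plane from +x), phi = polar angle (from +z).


x = 12 * sin(0) * cos(15) = 0
y = 12 * sin(0) * sin(15) = 0
z = 12 * cos(0) = 12

(0, 0, 12)


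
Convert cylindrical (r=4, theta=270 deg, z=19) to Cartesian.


x = 4 * cos(270) = 0
y = 4 * sin(270) = -4
z = 19

(0, -4, 19)


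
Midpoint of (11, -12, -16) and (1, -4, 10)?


Midpoint = ((11+1)/2, (-12+-4)/2, (-16+10)/2) = (6, -8, -3)

(6, -8, -3)


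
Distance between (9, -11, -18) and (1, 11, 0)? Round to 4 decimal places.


d = sqrt((1-9)^2 + (11--11)^2 + (0--18)^2) = 29.5296

29.5296


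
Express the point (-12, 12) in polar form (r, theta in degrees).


r = sqrt((-12)^2 + 12^2) = 16.9706
theta = atan2(12, -12) = 135 degrees

r = 16.9706, theta = 135 degrees


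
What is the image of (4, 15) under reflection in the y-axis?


Reflection across y-axis: (x, y) -> (-x, y)
(4, 15) -> (-4, 15)

(-4, 15)


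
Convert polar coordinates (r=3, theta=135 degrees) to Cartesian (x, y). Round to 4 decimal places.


x = 3 * cos(135) = -2.1213
y = 3 * sin(135) = 2.1213

(-2.1213, 2.1213)


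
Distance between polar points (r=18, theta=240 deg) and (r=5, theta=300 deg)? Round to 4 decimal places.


d = sqrt(r1^2 + r2^2 - 2*r1*r2*cos(t2-t1))
d = sqrt(18^2 + 5^2 - 2*18*5*cos(300-240)) = 16.0935

16.0935


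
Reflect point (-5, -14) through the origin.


Reflection through origin: (x, y) -> (-x, -y)
(-5, -14) -> (5, 14)

(5, 14)


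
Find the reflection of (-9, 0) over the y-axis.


Reflection across y-axis: (x, y) -> (-x, y)
(-9, 0) -> (9, 0)

(9, 0)


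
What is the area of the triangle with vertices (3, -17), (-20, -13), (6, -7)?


Area = |x1(y2-y3) + x2(y3-y1) + x3(y1-y2)| / 2
= |3*(-13--7) + -20*(-7--17) + 6*(-17--13)| / 2
= 121

121


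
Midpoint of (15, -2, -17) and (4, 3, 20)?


Midpoint = ((15+4)/2, (-2+3)/2, (-17+20)/2) = (9.5, 0.5, 1.5)

(9.5, 0.5, 1.5)


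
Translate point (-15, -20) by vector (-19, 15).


Translation: (x+dx, y+dy) = (-15+-19, -20+15) = (-34, -5)

(-34, -5)


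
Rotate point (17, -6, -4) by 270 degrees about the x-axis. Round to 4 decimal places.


x' = 17
y' = -6*cos(270) - -4*sin(270) = -4
z' = -6*sin(270) + -4*cos(270) = 6

(17, -4, 6)


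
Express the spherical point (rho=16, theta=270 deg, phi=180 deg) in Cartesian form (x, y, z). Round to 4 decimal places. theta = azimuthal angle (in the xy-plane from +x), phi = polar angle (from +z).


x = 16 * sin(180) * cos(270) = 0
y = 16 * sin(180) * sin(270) = 0
z = 16 * cos(180) = -16

(0, 0, -16)


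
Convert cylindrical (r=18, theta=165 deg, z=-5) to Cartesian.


x = 18 * cos(165) = -17.3867
y = 18 * sin(165) = 4.6587
z = -5

(-17.3867, 4.6587, -5)


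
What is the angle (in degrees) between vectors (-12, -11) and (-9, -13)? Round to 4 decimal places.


dot = -12*-9 + -11*-13 = 251
|u| = 16.2788, |v| = 15.8114
cos(angle) = 0.9752
angle = 12.7944 degrees

12.7944 degrees


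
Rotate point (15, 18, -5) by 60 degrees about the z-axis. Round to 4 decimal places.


x' = 15*cos(60) - 18*sin(60) = -8.0885
y' = 15*sin(60) + 18*cos(60) = 21.9904
z' = -5

(-8.0885, 21.9904, -5)


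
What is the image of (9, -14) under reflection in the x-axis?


Reflection across x-axis: (x, y) -> (x, -y)
(9, -14) -> (9, 14)

(9, 14)


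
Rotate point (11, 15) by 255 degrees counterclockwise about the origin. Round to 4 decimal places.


x' = 11*cos(255) - 15*sin(255) = 11.6419
y' = 11*sin(255) + 15*cos(255) = -14.5075

(11.6419, -14.5075)


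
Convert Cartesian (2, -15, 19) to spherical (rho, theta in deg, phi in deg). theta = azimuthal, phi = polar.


rho = sqrt(2^2 + (-15)^2 + 19^2) = 24.2899
theta = atan2(-15, 2) = 277.5946 deg
phi = acos(19/24.2899) = 38.5359 deg

rho = 24.2899, theta = 277.5946 deg, phi = 38.5359 deg


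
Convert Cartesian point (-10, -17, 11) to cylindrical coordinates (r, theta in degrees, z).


r = sqrt((-10)^2 + (-17)^2) = 19.7231
theta = atan2(-17, -10) = 239.5345 deg
z = 11

r = 19.7231, theta = 239.5345 deg, z = 11


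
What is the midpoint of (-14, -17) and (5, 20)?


Midpoint = ((-14+5)/2, (-17+20)/2) = (-4.5, 1.5)

(-4.5, 1.5)


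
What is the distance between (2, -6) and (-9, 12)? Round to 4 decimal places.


d = sqrt((-9-2)^2 + (12--6)^2) = 21.095

21.095


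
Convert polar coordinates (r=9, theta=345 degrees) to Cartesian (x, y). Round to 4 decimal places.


x = 9 * cos(345) = 8.6933
y = 9 * sin(345) = -2.3294

(8.6933, -2.3294)


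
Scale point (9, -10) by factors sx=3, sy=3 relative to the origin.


Scaling: (x*sx, y*sy) = (9*3, -10*3) = (27, -30)

(27, -30)


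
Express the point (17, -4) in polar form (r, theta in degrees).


r = sqrt(17^2 + (-4)^2) = 17.4642
theta = atan2(-4, 17) = 346.7595 degrees

r = 17.4642, theta = 346.7595 degrees


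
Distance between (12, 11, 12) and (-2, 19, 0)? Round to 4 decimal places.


d = sqrt((-2-12)^2 + (19-11)^2 + (0-12)^2) = 20.0998

20.0998


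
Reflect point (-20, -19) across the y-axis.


Reflection across y-axis: (x, y) -> (-x, y)
(-20, -19) -> (20, -19)

(20, -19)


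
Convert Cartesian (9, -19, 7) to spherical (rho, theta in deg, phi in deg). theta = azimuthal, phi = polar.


rho = sqrt(9^2 + (-19)^2 + 7^2) = 22.1585
theta = atan2(-19, 9) = 295.3462 deg
phi = acos(7/22.1585) = 71.5845 deg

rho = 22.1585, theta = 295.3462 deg, phi = 71.5845 deg


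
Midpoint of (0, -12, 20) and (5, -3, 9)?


Midpoint = ((0+5)/2, (-12+-3)/2, (20+9)/2) = (2.5, -7.5, 14.5)

(2.5, -7.5, 14.5)


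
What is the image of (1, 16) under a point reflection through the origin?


Reflection through origin: (x, y) -> (-x, -y)
(1, 16) -> (-1, -16)

(-1, -16)


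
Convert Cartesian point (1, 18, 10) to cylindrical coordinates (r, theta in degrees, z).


r = sqrt(1^2 + 18^2) = 18.0278
theta = atan2(18, 1) = 86.8202 deg
z = 10

r = 18.0278, theta = 86.8202 deg, z = 10


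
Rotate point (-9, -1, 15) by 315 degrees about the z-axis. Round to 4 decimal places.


x' = -9*cos(315) - -1*sin(315) = -7.0711
y' = -9*sin(315) + -1*cos(315) = 5.6569
z' = 15

(-7.0711, 5.6569, 15)


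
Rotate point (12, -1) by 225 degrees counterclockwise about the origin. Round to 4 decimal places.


x' = 12*cos(225) - -1*sin(225) = -9.1924
y' = 12*sin(225) + -1*cos(225) = -7.7782

(-9.1924, -7.7782)


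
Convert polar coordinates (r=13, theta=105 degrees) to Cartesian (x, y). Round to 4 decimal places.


x = 13 * cos(105) = -3.3646
y = 13 * sin(105) = 12.557

(-3.3646, 12.557)


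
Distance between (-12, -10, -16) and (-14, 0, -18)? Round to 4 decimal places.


d = sqrt((-14--12)^2 + (0--10)^2 + (-18--16)^2) = 10.3923

10.3923


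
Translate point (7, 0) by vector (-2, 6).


Translation: (x+dx, y+dy) = (7+-2, 0+6) = (5, 6)

(5, 6)


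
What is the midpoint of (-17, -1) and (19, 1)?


Midpoint = ((-17+19)/2, (-1+1)/2) = (1, 0)

(1, 0)


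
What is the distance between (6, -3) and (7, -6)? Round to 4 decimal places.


d = sqrt((7-6)^2 + (-6--3)^2) = 3.1623

3.1623


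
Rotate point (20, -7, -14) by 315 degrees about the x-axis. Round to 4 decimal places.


x' = 20
y' = -7*cos(315) - -14*sin(315) = -14.8492
z' = -7*sin(315) + -14*cos(315) = -4.9497

(20, -14.8492, -4.9497)


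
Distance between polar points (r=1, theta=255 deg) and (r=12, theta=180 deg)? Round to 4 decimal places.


d = sqrt(r1^2 + r2^2 - 2*r1*r2*cos(t2-t1))
d = sqrt(1^2 + 12^2 - 2*1*12*cos(180-255)) = 11.7808

11.7808


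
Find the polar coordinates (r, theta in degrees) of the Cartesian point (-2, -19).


r = sqrt((-2)^2 + (-19)^2) = 19.105
theta = atan2(-19, -2) = 263.991 degrees

r = 19.105, theta = 263.991 degrees


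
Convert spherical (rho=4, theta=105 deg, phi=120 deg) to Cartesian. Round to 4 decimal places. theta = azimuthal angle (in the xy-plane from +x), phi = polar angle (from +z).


x = 4 * sin(120) * cos(105) = -0.8966
y = 4 * sin(120) * sin(105) = 3.3461
z = 4 * cos(120) = -2

(-0.8966, 3.3461, -2)


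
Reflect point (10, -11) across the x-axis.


Reflection across x-axis: (x, y) -> (x, -y)
(10, -11) -> (10, 11)

(10, 11)


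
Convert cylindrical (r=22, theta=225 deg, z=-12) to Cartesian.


x = 22 * cos(225) = -15.5563
y = 22 * sin(225) = -15.5563
z = -12

(-15.5563, -15.5563, -12)


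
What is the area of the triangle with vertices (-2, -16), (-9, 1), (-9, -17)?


Area = |x1(y2-y3) + x2(y3-y1) + x3(y1-y2)| / 2
= |-2*(1--17) + -9*(-17--16) + -9*(-16-1)| / 2
= 63

63


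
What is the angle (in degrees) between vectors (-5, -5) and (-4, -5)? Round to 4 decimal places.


dot = -5*-4 + -5*-5 = 45
|u| = 7.0711, |v| = 6.4031
cos(angle) = 0.9939
angle = 6.3402 degrees

6.3402 degrees


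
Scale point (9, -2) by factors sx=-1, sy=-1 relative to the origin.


Scaling: (x*sx, y*sy) = (9*-1, -2*-1) = (-9, 2)

(-9, 2)


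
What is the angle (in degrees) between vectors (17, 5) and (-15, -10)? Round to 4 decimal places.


dot = 17*-15 + 5*-10 = -305
|u| = 17.72, |v| = 18.0278
cos(angle) = -0.9548
angle = 162.6995 degrees

162.6995 degrees


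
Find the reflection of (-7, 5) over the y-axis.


Reflection across y-axis: (x, y) -> (-x, y)
(-7, 5) -> (7, 5)

(7, 5)


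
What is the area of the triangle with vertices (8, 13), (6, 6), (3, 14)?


Area = |x1(y2-y3) + x2(y3-y1) + x3(y1-y2)| / 2
= |8*(6-14) + 6*(14-13) + 3*(13-6)| / 2
= 18.5

18.5


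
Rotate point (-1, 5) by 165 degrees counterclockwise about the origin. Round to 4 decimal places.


x' = -1*cos(165) - 5*sin(165) = -0.3282
y' = -1*sin(165) + 5*cos(165) = -5.0884

(-0.3282, -5.0884)


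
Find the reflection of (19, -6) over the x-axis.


Reflection across x-axis: (x, y) -> (x, -y)
(19, -6) -> (19, 6)

(19, 6)


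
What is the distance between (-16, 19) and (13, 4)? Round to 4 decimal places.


d = sqrt((13--16)^2 + (4-19)^2) = 32.6497

32.6497


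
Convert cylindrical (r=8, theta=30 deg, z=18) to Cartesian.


x = 8 * cos(30) = 6.9282
y = 8 * sin(30) = 4
z = 18

(6.9282, 4, 18)


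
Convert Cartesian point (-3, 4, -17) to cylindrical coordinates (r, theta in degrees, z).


r = sqrt((-3)^2 + 4^2) = 5
theta = atan2(4, -3) = 126.8699 deg
z = -17

r = 5, theta = 126.8699 deg, z = -17


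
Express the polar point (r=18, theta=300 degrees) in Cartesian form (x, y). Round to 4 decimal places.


x = 18 * cos(300) = 9
y = 18 * sin(300) = -15.5885

(9, -15.5885)


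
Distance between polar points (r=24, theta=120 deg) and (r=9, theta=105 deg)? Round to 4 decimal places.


d = sqrt(r1^2 + r2^2 - 2*r1*r2*cos(t2-t1))
d = sqrt(24^2 + 9^2 - 2*24*9*cos(105-120)) = 15.4829

15.4829


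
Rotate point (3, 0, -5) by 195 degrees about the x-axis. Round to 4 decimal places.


x' = 3
y' = 0*cos(195) - -5*sin(195) = -1.2941
z' = 0*sin(195) + -5*cos(195) = 4.8296

(3, -1.2941, 4.8296)


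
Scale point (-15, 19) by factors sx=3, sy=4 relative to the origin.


Scaling: (x*sx, y*sy) = (-15*3, 19*4) = (-45, 76)

(-45, 76)


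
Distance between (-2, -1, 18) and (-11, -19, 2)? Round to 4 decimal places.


d = sqrt((-11--2)^2 + (-19--1)^2 + (2-18)^2) = 25.7099

25.7099


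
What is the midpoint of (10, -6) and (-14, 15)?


Midpoint = ((10+-14)/2, (-6+15)/2) = (-2, 4.5)

(-2, 4.5)


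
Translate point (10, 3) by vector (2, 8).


Translation: (x+dx, y+dy) = (10+2, 3+8) = (12, 11)

(12, 11)


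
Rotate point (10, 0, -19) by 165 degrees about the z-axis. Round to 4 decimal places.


x' = 10*cos(165) - 0*sin(165) = -9.6593
y' = 10*sin(165) + 0*cos(165) = 2.5882
z' = -19

(-9.6593, 2.5882, -19)


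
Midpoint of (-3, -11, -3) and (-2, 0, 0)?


Midpoint = ((-3+-2)/2, (-11+0)/2, (-3+0)/2) = (-2.5, -5.5, -1.5)

(-2.5, -5.5, -1.5)


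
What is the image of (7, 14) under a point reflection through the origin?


Reflection through origin: (x, y) -> (-x, -y)
(7, 14) -> (-7, -14)

(-7, -14)


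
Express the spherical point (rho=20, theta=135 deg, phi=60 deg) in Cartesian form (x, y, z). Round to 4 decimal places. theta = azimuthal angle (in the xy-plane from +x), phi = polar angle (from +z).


x = 20 * sin(60) * cos(135) = -12.2474
y = 20 * sin(60) * sin(135) = 12.2474
z = 20 * cos(60) = 10

(-12.2474, 12.2474, 10)


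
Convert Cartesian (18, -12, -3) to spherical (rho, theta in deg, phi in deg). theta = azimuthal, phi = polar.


rho = sqrt(18^2 + (-12)^2 + (-3)^2) = 21.8403
theta = atan2(-12, 18) = 326.3099 deg
phi = acos(-3/21.8403) = 97.8951 deg

rho = 21.8403, theta = 326.3099 deg, phi = 97.8951 deg


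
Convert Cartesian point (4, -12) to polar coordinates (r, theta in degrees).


r = sqrt(4^2 + (-12)^2) = 12.6491
theta = atan2(-12, 4) = 288.4349 degrees

r = 12.6491, theta = 288.4349 degrees


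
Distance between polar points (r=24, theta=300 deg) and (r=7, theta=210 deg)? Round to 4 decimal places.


d = sqrt(r1^2 + r2^2 - 2*r1*r2*cos(t2-t1))
d = sqrt(24^2 + 7^2 - 2*24*7*cos(210-300)) = 25

25


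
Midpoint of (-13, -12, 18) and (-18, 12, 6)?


Midpoint = ((-13+-18)/2, (-12+12)/2, (18+6)/2) = (-15.5, 0, 12)

(-15.5, 0, 12)


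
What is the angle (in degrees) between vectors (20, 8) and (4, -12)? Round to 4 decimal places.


dot = 20*4 + 8*-12 = -16
|u| = 21.5407, |v| = 12.6491
cos(angle) = -0.0587
angle = 93.3665 degrees

93.3665 degrees


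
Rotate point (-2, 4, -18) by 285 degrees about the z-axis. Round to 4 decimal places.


x' = -2*cos(285) - 4*sin(285) = 3.3461
y' = -2*sin(285) + 4*cos(285) = 2.9671
z' = -18

(3.3461, 2.9671, -18)


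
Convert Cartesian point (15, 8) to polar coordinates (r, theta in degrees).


r = sqrt(15^2 + 8^2) = 17
theta = atan2(8, 15) = 28.0725 degrees

r = 17, theta = 28.0725 degrees


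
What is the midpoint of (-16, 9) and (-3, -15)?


Midpoint = ((-16+-3)/2, (9+-15)/2) = (-9.5, -3)

(-9.5, -3)


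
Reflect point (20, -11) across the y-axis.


Reflection across y-axis: (x, y) -> (-x, y)
(20, -11) -> (-20, -11)

(-20, -11)


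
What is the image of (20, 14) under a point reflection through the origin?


Reflection through origin: (x, y) -> (-x, -y)
(20, 14) -> (-20, -14)

(-20, -14)


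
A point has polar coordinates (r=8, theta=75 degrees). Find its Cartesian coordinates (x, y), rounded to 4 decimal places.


x = 8 * cos(75) = 2.0706
y = 8 * sin(75) = 7.7274

(2.0706, 7.7274)
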